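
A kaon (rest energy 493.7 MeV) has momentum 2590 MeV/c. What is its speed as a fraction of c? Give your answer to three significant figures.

βγ = pc/(mc²) = 2590/493.7 = 5.2461.
Since γ² = 1 + (βγ)² = 28.5216, γ = √28.5216 = 5.34056, and β = (βγ)/γ = 5.2461/5.34056 = 0.982.

0.982c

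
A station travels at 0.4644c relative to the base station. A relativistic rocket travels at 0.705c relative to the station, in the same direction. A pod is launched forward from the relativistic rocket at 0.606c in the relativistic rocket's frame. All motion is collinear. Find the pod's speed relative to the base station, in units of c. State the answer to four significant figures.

First combine the pod and relativistic rocket (S''→S'): u₁ = (0.606 + 0.705)/(1 + 0.606×0.705) = 1.311/1.42723 = 0.91856.
Then combine with the station (S'→S): u = (0.91856 + 0.4644)/(1 + 0.91856×0.4644) = 1.38296/1.426579264 = 0.96942.

0.9694c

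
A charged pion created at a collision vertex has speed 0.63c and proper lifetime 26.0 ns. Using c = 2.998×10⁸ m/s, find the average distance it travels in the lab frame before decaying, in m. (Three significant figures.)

With β = 0.63, γ = 1/√(1 − 0.63²) = 1/√0.6031 = 1.2877.
Lab-frame lifetime: Δt = γτ = 1.2877 × 26.0 ns = 33.48 ns.
Distance: d = vΔt = 0.63 × 2.998×10⁸ m/s × 3.3480×10^-8 s = 6.32 m.

6.32 m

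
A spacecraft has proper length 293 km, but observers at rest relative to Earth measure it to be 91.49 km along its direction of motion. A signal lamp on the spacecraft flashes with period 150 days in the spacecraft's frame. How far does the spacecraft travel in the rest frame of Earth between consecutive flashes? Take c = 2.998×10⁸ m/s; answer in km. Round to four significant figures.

Length contraction gives γ = L₀/L = 293/91.49 = 3.20254.
β = √(1 − 1/γ²) = 0.95. Lab-frame period = γτ = 3.20254×150 days = 480.38 days. Distance = βc × γτ = 0.95 × 2.998×10⁸ m/s × 41504832 s = 1.1821×10^16 m = 1.182×10^13 km.

1.182×10^13 km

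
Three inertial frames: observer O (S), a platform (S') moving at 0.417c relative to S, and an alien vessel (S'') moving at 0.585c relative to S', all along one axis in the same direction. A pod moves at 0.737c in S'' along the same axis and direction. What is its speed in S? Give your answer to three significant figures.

Compose velocities in two stages. Stage 1 (into S'): u₁ = (0.737+0.585)/(1+0.737×0.585) = 0.92374.
Stage 2 (into S): u = (0.92374+0.417)/(1+0.92374×0.417) = 0.9679, so the speed is 0.968c.

0.968c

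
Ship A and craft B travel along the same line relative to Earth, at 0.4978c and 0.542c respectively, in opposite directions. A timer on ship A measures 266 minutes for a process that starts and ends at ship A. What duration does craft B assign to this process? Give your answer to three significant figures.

Speed of ship A in craft B's frame: u = (v_A + v_B)/(1 + v_A v_B/c²) = (0.4978 + 0.542)/(1 + 0.4978×0.542) = 1.0398/1.2698076 = 0.81886; |u| = 0.81886c.
At |u| = 0.81886c, γ = (1 − 0.670532)^(−1/2) = 1.7422.
The clock on ship A records proper time, so craft B measures Δt = γΔτ = 1.7422 × 266 = 463 minutes.

463 minutes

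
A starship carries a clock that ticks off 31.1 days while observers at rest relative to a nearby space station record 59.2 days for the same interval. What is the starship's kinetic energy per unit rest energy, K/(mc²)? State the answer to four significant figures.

The time-dilation ratio gives γ = 59.2/31.1 = 1.90354.
K/(mc²) = γ − 1 = 1.90354 − 1 = 0.9035.

0.9035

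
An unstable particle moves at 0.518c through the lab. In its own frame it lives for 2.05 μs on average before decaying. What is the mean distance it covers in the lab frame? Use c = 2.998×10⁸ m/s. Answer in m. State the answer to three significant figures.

Lorentz factor: γ = (1 − 0.268324)^(−1/2) = 1.1691.
Lab-frame lifetime: Δt = γτ = 1.1691 × 2.05 μs = 2.3967 μs.
Distance: d = vΔt = 0.518 × 2.998×10⁸ m/s × 2.3967×10^-6 s = 372 m.

372 m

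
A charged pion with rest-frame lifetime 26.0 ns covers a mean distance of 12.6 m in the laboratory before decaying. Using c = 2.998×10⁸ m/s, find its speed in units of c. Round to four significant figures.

0.8504c

Let x = d/(cτ) = 12.60 m / (2.998×10⁸ m/s × 2.600×10^-8 s) = 1.6165. Since d = βγcτ, x = βγ = β/√(1−β²).
Solving: β² = x²/(1+x²) = 2.61307/3.61307 = 0.723227, so β = 0.8504.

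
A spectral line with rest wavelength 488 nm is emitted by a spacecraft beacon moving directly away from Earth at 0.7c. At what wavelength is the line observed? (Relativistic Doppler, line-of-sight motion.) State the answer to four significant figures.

Relativistic Doppler for wavelength: λ_obs = λ_src · √((1+β)/(1−β)).
With β = 0.7: factor = √(1.7/0.3) = 2.3805.
λ_obs = 488 × 2.3805 = 1162 nm.

1162 nm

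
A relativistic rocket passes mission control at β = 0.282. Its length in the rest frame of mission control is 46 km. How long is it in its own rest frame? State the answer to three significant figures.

47.9 km

Lorentz factor: γ = (1 − 0.079524)^(−1/2) = 1.0423.
Proper length: L₀ = γ·L = 1.0423 × 46 = 47.9 km.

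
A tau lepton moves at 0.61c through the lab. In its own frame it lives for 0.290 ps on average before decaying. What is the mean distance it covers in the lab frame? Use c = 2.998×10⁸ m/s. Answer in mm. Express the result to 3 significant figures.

0.0669 mm

β² = 0.3721, so γ = 1/√0.6279 = 1.262.
Lab-frame lifetime: Δt = γτ = 1.262 × 0.290 ps = 0.36598 ps.
Distance: d = vΔt = 0.61 × 2.998×10⁸ m/s × 3.6598×10^-13 s = 6.69×10^-5 m = 0.0669 mm.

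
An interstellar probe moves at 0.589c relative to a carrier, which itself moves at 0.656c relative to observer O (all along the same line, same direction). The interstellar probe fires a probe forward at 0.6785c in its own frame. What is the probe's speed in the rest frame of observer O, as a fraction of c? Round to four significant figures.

0.9796c

First combine the probe and interstellar probe (S''→S'): u₁ = (0.6785 + 0.589)/(1 + 0.6785×0.589) = 1.2675/1.3996365 = 0.90559.
Then combine with the carrier (S'→S): u = (0.90559 + 0.656)/(1 + 0.90559×0.656) = 1.56159/1.59406704 = 0.97963.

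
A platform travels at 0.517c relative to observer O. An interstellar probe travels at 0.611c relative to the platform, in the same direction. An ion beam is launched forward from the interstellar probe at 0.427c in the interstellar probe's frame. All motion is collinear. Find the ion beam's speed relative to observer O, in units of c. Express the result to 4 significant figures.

Compose velocities in two stages. Stage 1 (into S'): u₁ = (0.427+0.611)/(1+0.427×0.611) = 0.82322.
Stage 2 (into S): u = (0.82322+0.517)/(1+0.82322×0.517) = 0.94011, so the speed is 0.9401c.

0.9401c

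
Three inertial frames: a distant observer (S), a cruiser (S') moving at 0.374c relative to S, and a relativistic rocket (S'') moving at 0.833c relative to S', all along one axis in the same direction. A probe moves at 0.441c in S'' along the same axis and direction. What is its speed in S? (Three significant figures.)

0.968c

Apply u = (u'+v)/(1+u'v) twice. Probe in the cruiser frame: (0.441+0.833)/(1+0.441·0.833) = 1.274/1.367353 = 0.93173c.
That velocity, transformed to the rest frame of a distant observer: (0.93173+0.374)/(1+0.93173·0.374) = 1.30573/1.34846702 = 0.96831c.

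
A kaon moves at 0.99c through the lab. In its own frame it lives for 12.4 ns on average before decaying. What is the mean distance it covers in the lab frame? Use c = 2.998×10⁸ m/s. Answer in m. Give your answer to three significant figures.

Lorentz factor: γ = (1 − 0.9801)^(−1/2) = 7.0888.
Lab-frame lifetime: Δt = γτ = 7.0888 × 12.4 ns = 87.901 ns.
Distance: d = vΔt = 0.99 × 2.998×10⁸ m/s × 8.7901×10^-8 s = 26.1 m.

26.1 m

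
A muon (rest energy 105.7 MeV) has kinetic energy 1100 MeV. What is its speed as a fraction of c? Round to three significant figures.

0.996c

γ = 1 + K/(mc²) = 1 + 1100/105.7 = 11.407.
β = √(1 − 1/γ²) = √(1 − 0.00768523) = √0.99231477 = 0.996.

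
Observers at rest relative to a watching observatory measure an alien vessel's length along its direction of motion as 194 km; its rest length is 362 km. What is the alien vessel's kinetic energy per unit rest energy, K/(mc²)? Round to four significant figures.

From L = L₀/γ: γ = 362/194 = 1.86598.
Since K = (γ−1)mc², K/(mc²) = 1.86598 − 1 = 0.8660.

0.8660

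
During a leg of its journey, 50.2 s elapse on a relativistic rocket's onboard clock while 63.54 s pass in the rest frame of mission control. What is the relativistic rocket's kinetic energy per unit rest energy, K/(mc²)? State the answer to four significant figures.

The time-dilation ratio gives γ = 63.54/50.2 = 1.26574.
Since K = (γ−1)mc², K/(mc²) = 1.26574 − 1 = 0.2657.

0.2657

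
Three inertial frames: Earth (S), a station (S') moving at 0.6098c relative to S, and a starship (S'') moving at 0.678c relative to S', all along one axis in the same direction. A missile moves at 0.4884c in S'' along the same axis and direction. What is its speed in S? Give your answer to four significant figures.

Apply u = (u'+v)/(1+u'v) twice. Missile in the station frame: (0.4884+0.678)/(1+0.4884·0.678) = 1.1664/1.3311352 = 0.87624c.
That velocity, transformed to the rest frame of Earth: (0.87624+0.6098)/(1+0.87624·0.6098) = 1.48604/1.534331152 = 0.96853c.

0.9685c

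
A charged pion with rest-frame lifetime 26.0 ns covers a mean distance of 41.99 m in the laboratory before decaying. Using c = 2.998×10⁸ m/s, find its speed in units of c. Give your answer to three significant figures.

Lab distance = (lab lifetime)·v = γτ·βc, so βγ = d/(cτ) = 41.99/(2.998×10⁸ × 2.600×10^-8) = 5.3869.
With βγ = 5.3869: γ² = 1 + (βγ)² = 30.0187, and β = (βγ)/γ = 5.3869/5.47893 = 0.983.

0.983c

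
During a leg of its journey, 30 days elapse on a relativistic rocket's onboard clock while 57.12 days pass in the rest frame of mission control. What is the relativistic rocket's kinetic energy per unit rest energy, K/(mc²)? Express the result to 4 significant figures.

0.9040

The time-dilation ratio gives γ = 57.12/30 = 1.904.
K/(mc²) = γ − 1 = 1.904 − 1 = 0.9040.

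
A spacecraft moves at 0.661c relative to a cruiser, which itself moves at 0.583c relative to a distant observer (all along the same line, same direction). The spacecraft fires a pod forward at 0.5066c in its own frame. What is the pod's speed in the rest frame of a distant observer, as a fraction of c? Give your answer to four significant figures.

0.9654c

Apply u = (u'+v)/(1+u'v) twice. Pod in the cruiser frame: (0.5066+0.661)/(1+0.5066·0.661) = 1.1676/1.3348626 = 0.8747c.
That velocity, transformed to the rest frame of a distant observer: (0.8747+0.583)/(1+0.8747·0.583) = 1.4577/1.5099501 = 0.9654c.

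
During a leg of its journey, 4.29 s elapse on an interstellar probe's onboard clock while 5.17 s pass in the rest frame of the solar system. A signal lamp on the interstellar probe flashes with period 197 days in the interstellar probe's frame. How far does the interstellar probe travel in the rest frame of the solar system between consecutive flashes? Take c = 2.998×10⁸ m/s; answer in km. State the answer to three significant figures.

From Δt = γΔτ: γ = 5.17/4.29 = 1.20513.
β = √(1 − 1/γ²) = 0.55808. Lab-frame period = γτ = 1.20513×197 days = 237.41 days. Distance = βc × γτ = 0.55808 × 2.998×10⁸ m/s × 20512224 s = 3.4319×10^15 m = 3.43×10^12 km.

3.43×10^12 km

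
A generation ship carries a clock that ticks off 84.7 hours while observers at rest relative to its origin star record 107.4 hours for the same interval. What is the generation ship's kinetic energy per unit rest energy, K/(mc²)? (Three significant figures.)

From Δt = γΔτ: γ = 107.4/84.7 = 1.268.
Since K = (γ−1)mc², K/(mc²) = 1.268 − 1 = 0.268.

0.268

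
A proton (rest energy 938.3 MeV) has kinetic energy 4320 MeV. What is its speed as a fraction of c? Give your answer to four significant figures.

0.9840c

K = (γ−1)mc², so γ = 1 + 4320/938.3 = 5.6041.
Then v/c = √(1 − γ⁻²) = √(1 − 0.0318411) = √0.9681589 = 0.9840.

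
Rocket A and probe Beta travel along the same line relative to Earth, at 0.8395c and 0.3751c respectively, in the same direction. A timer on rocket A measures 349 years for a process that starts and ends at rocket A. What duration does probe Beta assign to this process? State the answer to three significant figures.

The velocity of rocket A relative to probe Beta is (0.8395 − 0.3751)c / (1 − 0.8395×0.3751) = 0.67785c; relative speed 0.67785c.
At |u| = 0.67785c, γ = (1 − 0.459481)^(−1/2) = 1.3602.
The clock on rocket A records proper time, so probe Beta measures Δt = γΔτ = 1.3602 × 349 = 475 years.

475 years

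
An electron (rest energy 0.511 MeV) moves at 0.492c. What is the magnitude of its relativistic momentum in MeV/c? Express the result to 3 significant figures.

0.289 MeV/c

β² = 0.242064, so γ = 1/√0.757936 = 1.1486.
Momentum: p = γβ·mc = 1.1486 × 0.492 × 0.511 MeV/c = 0.289 MeV/c.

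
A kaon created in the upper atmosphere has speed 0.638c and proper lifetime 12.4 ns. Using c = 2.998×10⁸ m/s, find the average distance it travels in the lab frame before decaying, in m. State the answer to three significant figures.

3.08 m

γ = 1/√(1 − β²) = 1/√(1 − 0.407044) = 1/√0.592956 = 1/0.770036 = 1.2986.
Lab-frame lifetime: Δt = γτ = 1.2986 × 12.4 ns = 16.103 ns.
Distance: d = vΔt = 0.638 × 2.998×10⁸ m/s × 1.6103×10^-8 s = 3.08 m.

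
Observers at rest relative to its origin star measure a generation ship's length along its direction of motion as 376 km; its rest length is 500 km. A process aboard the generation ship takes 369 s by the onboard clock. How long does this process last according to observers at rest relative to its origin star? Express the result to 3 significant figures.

491 s

γ = L₀/L = 500/376 = 1.32979.
The same γ dilates the second interval: 1.32979 × 369 s = 491 s.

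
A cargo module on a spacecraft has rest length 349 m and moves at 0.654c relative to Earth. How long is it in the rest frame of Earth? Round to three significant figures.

264 m

γ = 1/√(1 − β²) = 1/√(1 − 0.427716) = 1/√0.572284 = 1/0.756495 = 1.3219.
Length contraction: L = L₀/γ = 349/1.3219 = 264 m.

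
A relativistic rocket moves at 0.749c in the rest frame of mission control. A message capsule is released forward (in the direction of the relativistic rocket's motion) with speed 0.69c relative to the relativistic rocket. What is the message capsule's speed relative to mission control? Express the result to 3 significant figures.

Relativistic velocity addition: u = (u' + v)/(1 + u'v/c²), with u' = 0.69c and v = 0.749c.
Numerator: 0.69 + 0.749 = 1.439. Denominator: 1 + (0.69)(0.749) = 1.51681.
u = 1.439/1.51681 = 0.9487, so the speed is 0.949c.

0.949c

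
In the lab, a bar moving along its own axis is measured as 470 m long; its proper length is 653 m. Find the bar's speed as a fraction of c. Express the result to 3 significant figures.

0.694c

Length contraction gives γ = L₀/L = 653/470 = 1.3894.
β = √(1 − 1/γ²) = √0.481981 = 0.694.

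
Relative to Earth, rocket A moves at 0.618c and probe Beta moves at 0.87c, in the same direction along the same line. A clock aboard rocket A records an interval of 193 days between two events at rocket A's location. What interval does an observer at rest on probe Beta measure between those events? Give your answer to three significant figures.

The velocity of rocket A relative to probe Beta is (0.618 − 0.87)c / (1 − 0.618×0.87) = −0.54505c; relative speed 0.54505c.
At |u| = 0.54505c, γ = (1 − 0.29708)^(−1/2) = 1.1927.
The clock on rocket A records proper time, so probe Beta measures Δt = γΔτ = 1.1927 × 193 = 230 days.

230 days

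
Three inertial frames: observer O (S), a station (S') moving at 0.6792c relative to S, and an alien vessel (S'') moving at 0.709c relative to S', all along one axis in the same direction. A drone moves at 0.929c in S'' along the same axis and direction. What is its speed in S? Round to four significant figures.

0.9976c

Apply u = (u'+v)/(1+u'v) twice. Drone in the station frame: (0.929+0.709)/(1+0.929·0.709) = 1.638/1.658661 = 0.98754c.
That velocity, transformed to the rest frame of observer O: (0.98754+0.6792)/(1+0.98754·0.6792) = 1.66674/1.670737168 = 0.99761c.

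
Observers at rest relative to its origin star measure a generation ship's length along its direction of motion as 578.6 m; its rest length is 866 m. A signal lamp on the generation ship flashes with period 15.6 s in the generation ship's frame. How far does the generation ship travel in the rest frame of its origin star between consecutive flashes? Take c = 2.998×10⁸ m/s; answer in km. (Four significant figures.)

5.208×10^6 km

Length contraction gives γ = L₀/L = 866/578.6 = 1.49672.
β = √(1 − 1/γ²) = 0.74405. Lab-frame period = γτ = 1.49672×15.6 s = 23.349 s. Distance = βc × γτ = 0.74405 × 2.998×10⁸ m/s × 23.349 s = 5.2084×10^9 m = 5.208×10^6 km.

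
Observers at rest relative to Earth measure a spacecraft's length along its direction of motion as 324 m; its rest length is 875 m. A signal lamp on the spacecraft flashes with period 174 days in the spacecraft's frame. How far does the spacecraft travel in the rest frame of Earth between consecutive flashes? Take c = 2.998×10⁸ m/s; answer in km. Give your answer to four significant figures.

Length contraction gives γ = L₀/L = 875/324 = 2.70062.
β = √(1 − 1/γ²) = 0.92892. Lab-frame period = γτ = 2.70062×174 days = 469.91 days. Distance = βc × γτ = 0.92892 × 2.998×10⁸ m/s × 40600224 s = 1.1307×10^16 m = 1.131×10^13 km.

1.131×10^13 km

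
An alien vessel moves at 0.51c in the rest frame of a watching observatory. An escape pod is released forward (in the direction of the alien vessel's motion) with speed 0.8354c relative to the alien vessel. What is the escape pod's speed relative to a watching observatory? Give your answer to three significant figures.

0.943c

Relativistic velocity addition: u = (u' + v)/(1 + u'v/c²), with u' = 0.8354c and v = 0.51c.
Numerator: 0.8354 + 0.51 = 1.3454. Denominator: 1 + (0.8354)(0.51) = 1.426054.
u = 1.3454/1.426054 = 0.94344, so the speed is 0.943c.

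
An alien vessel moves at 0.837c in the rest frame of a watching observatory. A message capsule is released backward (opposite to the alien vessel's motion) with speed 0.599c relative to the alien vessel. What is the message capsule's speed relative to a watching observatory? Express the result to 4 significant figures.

In units of c, u = (u' + v)/(1 + u'v) with u' = −0.599 and v = 0.837.
Numerator: −0.599 + 0.837 = 0.238. Denominator: 1 + (−0.599)(0.837) = 0.498637.
u = 0.238/0.498637 = 0.4773, so the speed is 0.4773c.

0.4773c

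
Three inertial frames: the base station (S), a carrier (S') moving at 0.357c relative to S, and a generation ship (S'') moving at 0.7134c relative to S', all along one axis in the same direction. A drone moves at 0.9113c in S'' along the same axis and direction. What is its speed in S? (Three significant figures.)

Compose velocities in two stages. Stage 1 (into S'): u₁ = (0.9113+0.7134)/(1+0.9113×0.7134) = 0.98459.
Stage 2 (into S): u = (0.98459+0.357)/(1+0.98459×0.357) = 0.99267, so the speed is 0.993c.

0.993c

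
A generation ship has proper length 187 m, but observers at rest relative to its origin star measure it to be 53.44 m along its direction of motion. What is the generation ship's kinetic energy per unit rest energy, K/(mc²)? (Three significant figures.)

2.50

Length contraction gives γ = L₀/L = 187/53.44 = 3.49925.
Since K = (γ−1)mc², K/(mc²) = 3.49925 − 1 = 2.50.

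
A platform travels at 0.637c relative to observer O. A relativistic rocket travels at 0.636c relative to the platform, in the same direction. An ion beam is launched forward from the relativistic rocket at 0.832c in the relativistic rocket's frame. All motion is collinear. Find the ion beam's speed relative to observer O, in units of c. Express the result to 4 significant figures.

0.9910c

Compose velocities in two stages. Stage 1 (into S'): u₁ = (0.832+0.636)/(1+0.832×0.636) = 0.96001.
Stage 2 (into S): u = (0.96001+0.637)/(1+0.96001×0.637) = 0.99099, so the speed is 0.9910c.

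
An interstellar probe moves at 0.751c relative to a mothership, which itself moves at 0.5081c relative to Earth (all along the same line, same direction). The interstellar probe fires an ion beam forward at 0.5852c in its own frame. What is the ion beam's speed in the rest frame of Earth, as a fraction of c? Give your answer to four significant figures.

0.9760c

Compose velocities in two stages. Stage 1 (into S'): u₁ = (0.5852+0.751)/(1+0.5852×0.751) = 0.92825.
Stage 2 (into S): u = (0.92825+0.5081)/(1+0.92825×0.5081) = 0.97602, so the speed is 0.9760c.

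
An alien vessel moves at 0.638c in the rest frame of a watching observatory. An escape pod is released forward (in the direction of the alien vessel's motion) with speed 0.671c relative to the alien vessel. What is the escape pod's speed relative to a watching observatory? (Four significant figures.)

In units of c, u = (u' + v)/(1 + u'v) with u' = 0.671 and v = 0.638.
Numerator: 0.671 + 0.638 = 1.309. Denominator: 1 + (0.671)(0.638) = 1.428098.
u = 1.309/1.428098 = 0.9166, so the speed is 0.9166c.

0.9166c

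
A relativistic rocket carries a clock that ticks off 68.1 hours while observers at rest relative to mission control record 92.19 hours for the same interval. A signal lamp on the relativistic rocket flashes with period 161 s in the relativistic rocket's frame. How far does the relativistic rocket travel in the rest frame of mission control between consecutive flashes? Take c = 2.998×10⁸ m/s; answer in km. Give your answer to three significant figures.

γ = Δt/Δτ = 92.19/68.1 = 1.35374.
β = √(1 − 1/γ²) = 0.67404. Lab-frame period = γτ = 1.35374×161 s = 217.95 s. Distance = βc × γτ = 0.67404 × 2.998×10⁸ m/s × 217.95 s = 4.4043×10^10 m = 4.40×10^7 km.

4.40×10^7 km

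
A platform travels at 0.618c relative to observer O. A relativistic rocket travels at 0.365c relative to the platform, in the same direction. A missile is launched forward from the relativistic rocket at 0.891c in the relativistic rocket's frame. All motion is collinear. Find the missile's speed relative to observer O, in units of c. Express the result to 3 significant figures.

Apply u = (u'+v)/(1+u'v) twice. Missile in the platform frame: (0.891+0.365)/(1+0.891·0.365) = 1.256/1.325215 = 0.94777c.
That velocity, transformed to the rest frame of observer O: (0.94777+0.618)/(1+0.94777·0.618) = 1.56577/1.58572186 = 0.98742c.

0.987c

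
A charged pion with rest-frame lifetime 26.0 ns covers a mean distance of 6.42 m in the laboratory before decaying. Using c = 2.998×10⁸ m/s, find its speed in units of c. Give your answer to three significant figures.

d = βγcτ ⇒ βγ = d/(cτ) = 6.420 m / (7.7948 m) = 0.82363.
β = (βγ)/√(1+(βγ)²) = 0.82363/√1.678366 = 0.636.

0.636c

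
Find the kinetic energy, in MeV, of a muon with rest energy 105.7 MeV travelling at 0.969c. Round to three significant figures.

322 MeV

With β = 0.969, γ = 1/√(1 − 0.969²) = 1/√0.061039 = 4.0476.
Kinetic energy: K = (γ − 1)mc² = (4.0476 − 1) × 105.7 MeV = 3.0476 × 105.7 = 322 MeV.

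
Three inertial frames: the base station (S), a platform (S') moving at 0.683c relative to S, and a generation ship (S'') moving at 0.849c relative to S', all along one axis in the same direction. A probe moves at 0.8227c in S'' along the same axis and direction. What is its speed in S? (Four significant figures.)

Apply u = (u'+v)/(1+u'v) twice. Probe in the platform frame: (0.8227+0.849)/(1+0.8227·0.849) = 1.6717/1.6984723 = 0.98424c.
That velocity, transformed to the rest frame of the base station: (0.98424+0.683)/(1+0.98424·0.683) = 1.66724/1.67223592 = 0.99701c.

0.9970c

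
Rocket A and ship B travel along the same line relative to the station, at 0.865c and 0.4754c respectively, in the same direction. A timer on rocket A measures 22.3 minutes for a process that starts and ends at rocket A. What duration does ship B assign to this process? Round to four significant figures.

Speed of rocket A in ship B's frame: u = (v_A − v_B)/(1 − v_A v_B/c²) = (0.865 − 0.4754)/(1 − 0.865×0.4754) = 0.3896/0.588779 = 0.66171; |u| = 0.66171c.
γ for this relative speed: γ = 1/√(1 − 0.43786) = 1.3338.
The clock on rocket A records proper time, so ship B measures Δt = γΔτ = 1.3338 × 22.3 = 29.74 minutes.

29.74 minutes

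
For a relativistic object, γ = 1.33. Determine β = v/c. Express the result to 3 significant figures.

β = √(1 − 1/γ²) = √(1 − 1/1.7689) = √0.434677 = 0.659.

0.659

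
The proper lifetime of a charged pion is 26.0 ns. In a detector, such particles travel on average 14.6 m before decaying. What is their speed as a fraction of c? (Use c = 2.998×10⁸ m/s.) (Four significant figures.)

0.8821c

Lab distance = (lab lifetime)·v = γτ·βc, so βγ = d/(cτ) = 14.60/(2.998×10⁸ × 2.600×10^-8) = 1.873.
With βγ = 1.873: γ² = 1 + (βγ)² = 4.50813, and β = (βγ)/γ = 1.873/2.12324 = 0.8821.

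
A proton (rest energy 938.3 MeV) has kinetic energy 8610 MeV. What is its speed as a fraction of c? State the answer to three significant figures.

γ = 1 + K/(mc²) = 1 + 8610/938.3 = 10.176.
β = √(1 − 1/γ²) = √(1 − 0.00965708) = √0.99034292 = 0.995.

0.995c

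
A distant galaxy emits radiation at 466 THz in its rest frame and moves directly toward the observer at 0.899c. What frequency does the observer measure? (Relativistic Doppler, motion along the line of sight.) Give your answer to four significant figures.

2021 THz

Relativistic Doppler (source moving toward): f_obs = f_src · √((1+β)/(1−β)).
With β = 0.899: factor = √(1.899/0.101) = 4.3361.
f_obs = 466 × 4.3361 = 2021 THz.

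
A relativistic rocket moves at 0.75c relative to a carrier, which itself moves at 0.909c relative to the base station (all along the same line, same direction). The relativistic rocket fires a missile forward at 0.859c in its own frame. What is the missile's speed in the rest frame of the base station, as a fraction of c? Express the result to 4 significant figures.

0.9990c

Compose velocities in two stages. Stage 1 (into S'): u₁ = (0.859+0.75)/(1+0.859×0.75) = 0.97856.
Stage 2 (into S): u = (0.97856+0.909)/(1+0.97856×0.909) = 0.99897, so the speed is 0.9990c.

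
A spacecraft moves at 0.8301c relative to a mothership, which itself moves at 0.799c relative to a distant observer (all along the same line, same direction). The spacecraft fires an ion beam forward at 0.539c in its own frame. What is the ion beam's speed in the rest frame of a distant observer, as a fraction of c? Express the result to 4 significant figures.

0.9938c

First combine the ion beam and spacecraft (S''→S'): u₁ = (0.539 + 0.8301)/(1 + 0.539×0.8301) = 1.3691/1.4474239 = 0.94589.
Then combine with the mothership (S'→S): u = (0.94589 + 0.799)/(1 + 0.94589×0.799) = 1.74489/1.75576611 = 0.99381.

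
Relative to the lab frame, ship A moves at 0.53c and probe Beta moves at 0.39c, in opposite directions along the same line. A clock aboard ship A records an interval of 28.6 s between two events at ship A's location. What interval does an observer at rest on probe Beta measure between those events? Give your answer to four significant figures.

The velocity of ship A relative to probe Beta is (0.53 + 0.39)c / (1 + 0.53×0.39) = 0.76241c; relative speed 0.76241c.
At |u| = 0.76241c, γ = (1 − 0.581269)^(−1/2) = 1.5454.
The clock on ship A records proper time, so probe Beta measures Δt = γΔτ = 1.5454 × 28.6 = 44.20 s.

44.20 s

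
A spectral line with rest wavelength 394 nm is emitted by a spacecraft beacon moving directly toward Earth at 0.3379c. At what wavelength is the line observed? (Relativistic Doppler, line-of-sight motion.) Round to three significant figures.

277 nm

Relativistic Doppler for wavelength: λ_obs = λ_src · √((1−β)/(1+β)).
With β = 0.3379: factor = √(0.6621/1.3379) = 0.70348.
λ_obs = 394 × 0.70348 = 277 nm.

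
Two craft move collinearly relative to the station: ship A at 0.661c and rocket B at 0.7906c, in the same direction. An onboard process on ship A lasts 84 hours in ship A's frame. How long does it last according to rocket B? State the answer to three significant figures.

The velocity of ship A relative to rocket B is (0.661 − 0.7906)c / (1 − 0.661×0.7906) = −0.27146c; relative speed 0.27146c.
At |u| = 0.27146c, γ = (1 − 0.0736905)^(−1/2) = 1.039.
Ship A's interval is proper; time dilation gives Δt_B = γΔτ = 1.039 × 84 hours = 87.3 hours.

87.3 hours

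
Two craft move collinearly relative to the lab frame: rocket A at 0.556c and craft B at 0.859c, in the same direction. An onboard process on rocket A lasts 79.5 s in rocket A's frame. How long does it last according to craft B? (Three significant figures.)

97.6 s

The velocity of rocket A relative to craft B is (0.556 − 0.859)c / (1 − 0.556×0.859) = −0.58002c; relative speed 0.58002c.
γ for this relative speed: γ = 1/√(1 − 0.336423) = 1.2276.
The clock on rocket A records proper time, so craft B measures Δt = γΔτ = 1.2276 × 79.5 = 97.6 s.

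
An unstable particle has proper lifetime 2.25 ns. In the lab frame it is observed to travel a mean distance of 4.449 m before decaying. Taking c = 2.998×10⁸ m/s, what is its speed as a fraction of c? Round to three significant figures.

0.989c

Let x = d/(cτ) = 4.449 m / (2.998×10⁸ m/s × 2.250×10^-9 s) = 6.5955. Since d = βγcτ, x = βγ = β/√(1−β²).
Solving: β² = x²/(1+x²) = 43.5006/44.5006 = 0.977528, so β = 0.989.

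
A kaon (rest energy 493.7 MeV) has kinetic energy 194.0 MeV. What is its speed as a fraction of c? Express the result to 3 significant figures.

0.696c

γ = 1 + K/(mc²) = 1 + 194.0/493.7 = 1.393.
β = √(1 − 1/γ²) = √(1 − 0.515345) = √0.484655 = 0.696.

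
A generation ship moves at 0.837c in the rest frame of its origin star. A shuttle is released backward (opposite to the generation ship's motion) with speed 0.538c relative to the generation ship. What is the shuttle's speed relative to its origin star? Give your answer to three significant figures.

Relativistic velocity addition: u = (u' + v)/(1 + u'v/c²), with u' = −0.538c and v = 0.837c.
Numerator: −0.538 + 0.837 = 0.299. Denominator: 1 + (−0.538)(0.837) = 0.549694.
u = 0.299/0.549694 = 0.54394, so the speed is 0.544c.

0.544c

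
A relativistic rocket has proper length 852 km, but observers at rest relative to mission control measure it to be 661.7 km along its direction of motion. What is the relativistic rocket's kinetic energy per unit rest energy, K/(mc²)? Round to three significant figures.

From L = L₀/γ: γ = 852/661.7 = 1.28759.
Since K = (γ−1)mc², K/(mc²) = 1.28759 − 1 = 0.288.

0.288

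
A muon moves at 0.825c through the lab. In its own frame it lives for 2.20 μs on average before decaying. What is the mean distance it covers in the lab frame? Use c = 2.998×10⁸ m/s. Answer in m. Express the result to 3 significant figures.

Lorentz factor: γ = (1 − 0.680625)^(−1/2) = 1.7695.
Lab-frame lifetime: Δt = γτ = 1.7695 × 2.20 μs = 3.8929 μs.
Distance: d = vΔt = 0.825 × 2.998×10⁸ m/s × 3.8929×10^-6 s = 963 m.

963 m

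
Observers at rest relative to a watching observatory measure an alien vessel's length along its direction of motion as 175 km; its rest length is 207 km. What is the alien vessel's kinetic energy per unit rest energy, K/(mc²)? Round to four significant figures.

0.1829

γ = L₀/L = 207/175 = 1.18286.
Since K = (γ−1)mc², K/(mc²) = 1.18286 − 1 = 0.1829.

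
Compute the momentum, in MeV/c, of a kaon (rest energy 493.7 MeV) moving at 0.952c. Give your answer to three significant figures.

γ = 1/√(1 − β²) = 1/√(1 − 0.906304) = 1/√0.093696 = 1/0.306098 = 3.2669.
Momentum: p = γβ·mc = 3.2669 × 0.952 × 493.7 MeV/c = 1540 MeV/c.

1540 MeV/c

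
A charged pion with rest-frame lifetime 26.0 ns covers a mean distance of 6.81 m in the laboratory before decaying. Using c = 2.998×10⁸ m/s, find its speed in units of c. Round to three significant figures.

Lab distance = (lab lifetime)·v = γτ·βc, so βγ = d/(cτ) = 6.810/(2.998×10⁸ × 2.600×10^-8) = 0.87366.
With βγ = 0.87366: γ² = 1 + (βγ)² = 1.763282, and β = (βγ)/γ = 0.87366/1.32789 = 0.658.

0.658c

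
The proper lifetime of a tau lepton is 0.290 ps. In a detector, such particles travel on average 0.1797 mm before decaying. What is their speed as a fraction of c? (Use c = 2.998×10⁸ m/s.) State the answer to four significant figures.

0.9002c

Let x = d/(cτ) = 1.797×10^-4 m / (2.998×10⁸ m/s × 2.900×10^-13 s) = 2.0669. Since d = βγcτ, x = βγ = β/√(1−β²).
Solving: β² = x²/(1+x²) = 4.27208/5.27208 = 0.810322, so β = 0.9002.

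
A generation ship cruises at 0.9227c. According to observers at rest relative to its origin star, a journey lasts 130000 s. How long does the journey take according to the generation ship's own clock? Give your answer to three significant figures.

50100 s

With β = 0.9227, γ = 1/√(1 − 0.9227²) = 1/√0.14862471 = 2.5939.
The moving clock records proper time: Δτ = Δt/γ = 130000/2.5939 = 50100 s.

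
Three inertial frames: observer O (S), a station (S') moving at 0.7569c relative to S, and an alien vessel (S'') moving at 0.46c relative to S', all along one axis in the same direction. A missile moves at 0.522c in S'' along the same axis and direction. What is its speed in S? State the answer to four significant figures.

First combine the missile and alien vessel (S''→S'): u₁ = (0.522 + 0.46)/(1 + 0.522×0.46) = 0.982/1.24012 = 0.79186.
Then combine with the station (S'→S): u = (0.79186 + 0.7569)/(1 + 0.79186×0.7569) = 1.54876/1.599358834 = 0.96836.

0.9684c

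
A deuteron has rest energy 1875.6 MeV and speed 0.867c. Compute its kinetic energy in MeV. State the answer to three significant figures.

β² = 0.751689, so γ = 1/√0.248311 = 2.0068.
Kinetic energy: K = (γ − 1)mc² = (2.0068 − 1) × 1875.6 MeV = 1.0068 × 1875.6 = 1890 MeV.

1890 MeV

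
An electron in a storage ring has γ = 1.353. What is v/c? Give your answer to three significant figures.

0.674

β = √(1 − 1/γ²) = √(1 − 1/1.830609) = √0.453734 = 0.674.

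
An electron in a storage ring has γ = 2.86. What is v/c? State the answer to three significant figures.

0.937

β = √(1 − 1/γ²) = √(1 − 1/8.1796) = √0.877745 = 0.937.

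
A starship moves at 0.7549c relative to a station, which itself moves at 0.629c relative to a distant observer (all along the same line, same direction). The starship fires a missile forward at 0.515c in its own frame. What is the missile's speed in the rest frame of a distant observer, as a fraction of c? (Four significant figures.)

0.9798c

Compose velocities in two stages. Stage 1 (into S'): u₁ = (0.515+0.7549)/(1+0.515×0.7549) = 0.9144.
Stage 2 (into S): u = (0.9144+0.629)/(1+0.9144×0.629) = 0.97984, so the speed is 0.9798c.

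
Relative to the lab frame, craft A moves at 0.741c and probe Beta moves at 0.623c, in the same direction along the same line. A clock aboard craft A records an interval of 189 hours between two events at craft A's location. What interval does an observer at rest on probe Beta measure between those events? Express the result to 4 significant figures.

Speed of craft A in probe Beta's frame: u = (v_A − v_B)/(1 − v_A v_B/c²) = (0.741 − 0.623)/(1 − 0.741×0.623) = 0.118/0.538357 = 0.21919; |u| = 0.21919c.
At |u| = 0.21919c, γ = (1 − 0.0480443)^(−1/2) = 1.0249.
The clock on craft A records proper time, so probe Beta measures Δt = γΔτ = 1.0249 × 189 = 193.7 hours.

193.7 hours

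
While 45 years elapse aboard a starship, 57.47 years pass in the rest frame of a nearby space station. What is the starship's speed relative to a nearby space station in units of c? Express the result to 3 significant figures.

0.622c

γ = Δt/Δτ = 57.47/45 = 1.2771.
β = √(1 − 1/γ²) = √(1 − 0.613127) = √0.386873 = 0.622.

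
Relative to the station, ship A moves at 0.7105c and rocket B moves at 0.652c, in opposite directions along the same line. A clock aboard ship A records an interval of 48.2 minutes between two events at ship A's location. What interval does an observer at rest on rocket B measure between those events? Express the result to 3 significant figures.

132 minutes

Transform ship A's velocity into rocket B's frame: (0.7105 + 0.652)/(1 + 0.7105·0.652) = 1.3625/1.463246, so the relative speed is 0.93115c.
At |u| = 0.93115c, γ = (1 − 0.86704)^(−1/2) = 2.7425.
The clock on ship A records proper time, so rocket B measures Δt = γΔτ = 2.7425 × 48.2 = 132 minutes.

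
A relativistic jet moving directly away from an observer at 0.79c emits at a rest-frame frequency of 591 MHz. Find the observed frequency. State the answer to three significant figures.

Relativistic Doppler (source moving away): f_obs = f_src · √((1−β)/(1+β)).
With β = 0.79: factor = √(0.21/1.79) = 0.34252.
f_obs = 591 × 0.34252 = 202 MHz.

202 MHz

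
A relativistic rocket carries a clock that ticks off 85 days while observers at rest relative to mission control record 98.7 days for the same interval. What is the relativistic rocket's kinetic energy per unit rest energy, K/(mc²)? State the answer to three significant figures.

0.161

γ = Δt/Δτ = 98.7/85 = 1.16118.
K/(mc²) = γ − 1 = 1.16118 − 1 = 0.161.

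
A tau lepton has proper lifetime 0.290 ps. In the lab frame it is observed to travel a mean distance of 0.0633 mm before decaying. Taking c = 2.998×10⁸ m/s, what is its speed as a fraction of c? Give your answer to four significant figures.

0.5886c

Lab distance = (lab lifetime)·v = γτ·βc, so βγ = d/(cτ) = 6.330×10^-5/(2.998×10⁸ × 2.900×10^-13) = 0.72807.
With βγ = 0.72807: γ² = 1 + (βγ)² = 1.530086, and β = (βγ)/γ = 0.72807/1.23697 = 0.5886.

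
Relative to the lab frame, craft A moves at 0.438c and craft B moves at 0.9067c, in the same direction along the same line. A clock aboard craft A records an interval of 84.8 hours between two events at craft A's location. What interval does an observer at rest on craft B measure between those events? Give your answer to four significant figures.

134.8 hours

The velocity of craft A relative to craft B is (0.438 − 0.9067)c / (1 − 0.438×0.9067) = −0.77745c; relative speed 0.77745c.
γ for this relative speed: γ = 1/√(1 − 0.604429) = 1.59.
Craft A's interval is proper; time dilation gives Δt_B = γΔτ = 1.59 × 84.8 hours = 134.8 hours.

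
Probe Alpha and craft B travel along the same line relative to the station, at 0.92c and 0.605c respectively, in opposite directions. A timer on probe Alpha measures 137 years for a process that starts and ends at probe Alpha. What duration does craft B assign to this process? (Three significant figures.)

683 years

Transform probe Alpha's velocity into craft B's frame: (0.92 + 0.605)/(1 + 0.92·0.605) = 1.525/1.5566, so the relative speed is 0.9797c.
At |u| = 0.9797c, γ = (1 − 0.959812)^(−1/2) = 4.9883.
Probe Alpha's interval is proper; time dilation gives Δt_B = γΔτ = 4.9883 × 137 years = 683 years.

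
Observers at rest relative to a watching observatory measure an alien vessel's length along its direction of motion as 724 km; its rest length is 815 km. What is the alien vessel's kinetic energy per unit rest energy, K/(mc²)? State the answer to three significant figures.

From L = L₀/γ: γ = 815/724 = 1.12569.
Since K = (γ−1)mc², K/(mc²) = 1.12569 − 1 = 0.126.

0.126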